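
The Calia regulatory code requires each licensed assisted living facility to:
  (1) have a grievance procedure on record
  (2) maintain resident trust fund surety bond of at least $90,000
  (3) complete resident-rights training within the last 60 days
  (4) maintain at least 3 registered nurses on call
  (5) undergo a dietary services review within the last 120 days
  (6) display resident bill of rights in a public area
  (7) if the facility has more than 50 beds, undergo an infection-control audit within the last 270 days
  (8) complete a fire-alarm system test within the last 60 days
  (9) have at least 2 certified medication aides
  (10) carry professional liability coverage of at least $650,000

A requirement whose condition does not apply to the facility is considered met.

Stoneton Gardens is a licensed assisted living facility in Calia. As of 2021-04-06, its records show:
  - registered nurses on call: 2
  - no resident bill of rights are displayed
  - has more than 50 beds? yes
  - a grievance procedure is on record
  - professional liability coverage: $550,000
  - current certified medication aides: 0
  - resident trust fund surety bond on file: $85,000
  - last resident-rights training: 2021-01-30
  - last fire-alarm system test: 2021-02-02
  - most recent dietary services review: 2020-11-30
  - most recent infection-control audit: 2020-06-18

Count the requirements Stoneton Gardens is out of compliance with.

9

1. grievance procedure present → met
2. resident trust fund surety bond $85,000 < $90,000 → not met
3. resident-rights training 66 days ago vs limit 60 → not met
4. registered nurses on call 2 < 3 → not met
5. dietary services review 127 days ago vs limit 120 → not met
6. resident bill of rights absent → not met
7. condition 'has more than 50 beds' holds; infection-control audit 292 days ago vs limit 270 → not met
8. fire-alarm system test 63 days ago vs limit 60 → not met
9. certified medication aides 0 < 2 → not met
10. professional liability coverage $550,000 < $650,000 → not met
Not met: 9 of 10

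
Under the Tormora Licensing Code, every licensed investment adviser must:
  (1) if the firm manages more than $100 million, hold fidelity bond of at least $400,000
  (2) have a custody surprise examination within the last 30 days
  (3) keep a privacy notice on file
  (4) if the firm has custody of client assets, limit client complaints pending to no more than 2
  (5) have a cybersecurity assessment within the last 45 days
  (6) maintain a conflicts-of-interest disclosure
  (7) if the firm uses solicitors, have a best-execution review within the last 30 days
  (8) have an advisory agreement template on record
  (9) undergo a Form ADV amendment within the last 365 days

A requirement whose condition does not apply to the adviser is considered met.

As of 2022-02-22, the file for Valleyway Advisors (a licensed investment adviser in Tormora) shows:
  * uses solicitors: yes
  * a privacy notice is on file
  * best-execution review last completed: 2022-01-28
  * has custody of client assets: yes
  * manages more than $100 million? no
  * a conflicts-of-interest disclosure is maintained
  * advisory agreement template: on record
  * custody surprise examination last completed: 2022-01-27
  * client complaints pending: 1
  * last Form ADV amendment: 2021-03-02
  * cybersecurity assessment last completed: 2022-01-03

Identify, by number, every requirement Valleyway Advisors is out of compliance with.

5

1. condition 'manages more than $100 million' does not hold → requirement n/a → met
2. custody surprise examination 26 days ago vs limit 30 → met
3. privacy notice present → met
4. condition 'has custody of client assets' holds; client complaints pending 1 ≤ 2 → met
5. cybersecurity assessment 50 days ago vs limit 45 → not met
6. conflicts-of-interest disclosure present → met
7. condition 'uses solicitors' holds; best-execution review 25 days ago vs limit 30 → met
8. advisory agreement template present → met
9. Form ADV amendment 357 days ago vs limit 365 → met
Not met: 5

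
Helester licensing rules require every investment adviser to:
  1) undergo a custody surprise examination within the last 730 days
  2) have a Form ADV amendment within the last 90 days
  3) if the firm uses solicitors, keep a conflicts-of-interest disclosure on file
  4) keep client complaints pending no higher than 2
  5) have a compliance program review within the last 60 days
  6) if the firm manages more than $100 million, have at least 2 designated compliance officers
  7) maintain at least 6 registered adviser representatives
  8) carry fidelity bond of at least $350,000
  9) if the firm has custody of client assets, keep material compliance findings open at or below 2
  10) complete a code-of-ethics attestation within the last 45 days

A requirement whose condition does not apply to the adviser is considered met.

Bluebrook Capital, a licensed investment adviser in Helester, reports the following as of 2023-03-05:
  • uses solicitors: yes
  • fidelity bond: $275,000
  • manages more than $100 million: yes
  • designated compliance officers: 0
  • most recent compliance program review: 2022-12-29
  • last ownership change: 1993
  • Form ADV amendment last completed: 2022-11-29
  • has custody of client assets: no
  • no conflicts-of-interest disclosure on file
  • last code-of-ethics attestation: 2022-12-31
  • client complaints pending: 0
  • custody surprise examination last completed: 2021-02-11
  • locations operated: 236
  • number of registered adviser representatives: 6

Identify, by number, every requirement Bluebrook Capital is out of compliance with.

1, 2, 3, 5, 6, 8, 10

1. custody surprise examination 752 days ago vs limit 730 → not met
2. Form ADV amendment 96 days ago vs limit 90 → not met
3. condition 'uses solicitors' holds; conflicts-of-interest disclosure absent → not met
4. client complaints pending 0 ≤ 2 → met
5. compliance program review 66 days ago vs limit 60 → not met
6. condition 'manages more than $100 million' holds; designated compliance officers 0 < 2 → not met
7. registered adviser representatives 6 ≥ 6 → met
8. fidelity bond $275,000 < $350,000 → not met
9. condition 'has custody of client assets' does not hold → requirement n/a → met
10. code-of-ethics attestation 64 days ago vs limit 45 → not met
Not met: 1, 2, 3, 5, 6, 8, 10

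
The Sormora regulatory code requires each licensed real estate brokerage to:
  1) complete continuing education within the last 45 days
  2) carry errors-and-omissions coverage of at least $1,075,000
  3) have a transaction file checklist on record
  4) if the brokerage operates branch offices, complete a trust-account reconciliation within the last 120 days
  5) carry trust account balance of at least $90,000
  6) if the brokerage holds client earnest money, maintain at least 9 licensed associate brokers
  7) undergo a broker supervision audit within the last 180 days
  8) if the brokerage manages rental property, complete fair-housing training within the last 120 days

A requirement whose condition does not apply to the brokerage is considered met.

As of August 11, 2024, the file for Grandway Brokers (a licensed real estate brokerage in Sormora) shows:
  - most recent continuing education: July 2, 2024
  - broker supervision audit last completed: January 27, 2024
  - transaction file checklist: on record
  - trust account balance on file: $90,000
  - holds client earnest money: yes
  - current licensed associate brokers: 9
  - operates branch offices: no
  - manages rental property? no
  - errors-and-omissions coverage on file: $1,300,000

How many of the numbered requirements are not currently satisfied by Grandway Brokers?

1

1. continuing education 40 days ago vs limit 45 → met
2. errors-and-omissions coverage $1,300,000 ≥ $1,075,000 → met
3. transaction file checklist present → met
4. condition 'operates branch offices' does not hold → requirement n/a → met
5. trust account balance $90,000 ≥ $90,000 → met
6. condition 'holds client earnest money' holds; licensed associate brokers 9 ≥ 9 → met
7. broker supervision audit 197 days ago vs limit 180 → not met
8. condition 'manages rental property' does not hold → requirement n/a → met
Not met: 1 of 8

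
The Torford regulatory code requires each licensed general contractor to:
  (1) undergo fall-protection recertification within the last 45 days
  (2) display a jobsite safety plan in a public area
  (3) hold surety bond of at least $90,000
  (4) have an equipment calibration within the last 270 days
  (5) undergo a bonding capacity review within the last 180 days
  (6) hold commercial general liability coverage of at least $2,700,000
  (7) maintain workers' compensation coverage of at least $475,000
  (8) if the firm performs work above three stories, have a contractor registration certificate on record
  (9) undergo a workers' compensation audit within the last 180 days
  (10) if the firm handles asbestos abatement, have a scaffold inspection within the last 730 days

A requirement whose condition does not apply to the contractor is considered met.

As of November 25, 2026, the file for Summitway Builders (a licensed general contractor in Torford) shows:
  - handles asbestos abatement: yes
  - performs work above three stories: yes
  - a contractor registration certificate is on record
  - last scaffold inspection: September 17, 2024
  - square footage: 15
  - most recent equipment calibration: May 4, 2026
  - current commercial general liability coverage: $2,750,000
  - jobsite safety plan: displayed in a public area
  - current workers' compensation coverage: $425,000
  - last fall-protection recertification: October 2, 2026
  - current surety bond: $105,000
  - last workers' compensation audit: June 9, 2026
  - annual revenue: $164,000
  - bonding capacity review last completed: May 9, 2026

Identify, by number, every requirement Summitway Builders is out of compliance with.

1, 5, 7, 10

1. fall-protection recertification 54 days ago vs limit 45 → not met
2. jobsite safety plan present → met
3. surety bond $105,000 ≥ $90,000 → met
4. equipment calibration 205 days ago vs limit 270 → met
5. bonding capacity review 200 days ago vs limit 180 → not met
6. commercial general liability coverage $2,750,000 ≥ $2,700,000 → met
7. workers' compensation coverage $425,000 < $475,000 → not met
8. condition 'performs work above three stories' holds; contractor registration certificate present → met
9. workers' compensation audit 169 days ago vs limit 180 → met
10. condition 'handles asbestos abatement' holds; scaffold inspection 799 days ago vs limit 730 → not met
Not met: 1, 5, 7, 10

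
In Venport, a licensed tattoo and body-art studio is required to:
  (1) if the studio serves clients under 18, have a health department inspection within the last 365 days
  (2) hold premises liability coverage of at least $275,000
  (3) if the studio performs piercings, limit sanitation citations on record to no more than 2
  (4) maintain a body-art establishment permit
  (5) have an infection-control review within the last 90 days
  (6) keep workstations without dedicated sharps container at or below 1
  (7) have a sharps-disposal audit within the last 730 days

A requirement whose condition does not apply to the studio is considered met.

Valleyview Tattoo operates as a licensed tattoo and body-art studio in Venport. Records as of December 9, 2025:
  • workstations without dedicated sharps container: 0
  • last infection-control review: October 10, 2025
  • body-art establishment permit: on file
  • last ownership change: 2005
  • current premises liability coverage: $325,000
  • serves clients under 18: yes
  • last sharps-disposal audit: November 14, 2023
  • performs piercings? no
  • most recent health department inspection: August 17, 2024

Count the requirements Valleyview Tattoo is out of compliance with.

2

1. condition 'serves clients under 18' holds; health department inspection 479 days ago vs limit 365 → not met
2. premises liability coverage $325,000 ≥ $275,000 → met
3. condition 'performs piercings' does not hold → requirement n/a → met
4. body-art establishment permit present → met
5. infection-control review 60 days ago vs limit 90 → met
6. workstations without dedicated sharps container 0 ≤ 1 → met
7. sharps-disposal audit 756 days ago vs limit 730 → not met
Not met: 2 of 7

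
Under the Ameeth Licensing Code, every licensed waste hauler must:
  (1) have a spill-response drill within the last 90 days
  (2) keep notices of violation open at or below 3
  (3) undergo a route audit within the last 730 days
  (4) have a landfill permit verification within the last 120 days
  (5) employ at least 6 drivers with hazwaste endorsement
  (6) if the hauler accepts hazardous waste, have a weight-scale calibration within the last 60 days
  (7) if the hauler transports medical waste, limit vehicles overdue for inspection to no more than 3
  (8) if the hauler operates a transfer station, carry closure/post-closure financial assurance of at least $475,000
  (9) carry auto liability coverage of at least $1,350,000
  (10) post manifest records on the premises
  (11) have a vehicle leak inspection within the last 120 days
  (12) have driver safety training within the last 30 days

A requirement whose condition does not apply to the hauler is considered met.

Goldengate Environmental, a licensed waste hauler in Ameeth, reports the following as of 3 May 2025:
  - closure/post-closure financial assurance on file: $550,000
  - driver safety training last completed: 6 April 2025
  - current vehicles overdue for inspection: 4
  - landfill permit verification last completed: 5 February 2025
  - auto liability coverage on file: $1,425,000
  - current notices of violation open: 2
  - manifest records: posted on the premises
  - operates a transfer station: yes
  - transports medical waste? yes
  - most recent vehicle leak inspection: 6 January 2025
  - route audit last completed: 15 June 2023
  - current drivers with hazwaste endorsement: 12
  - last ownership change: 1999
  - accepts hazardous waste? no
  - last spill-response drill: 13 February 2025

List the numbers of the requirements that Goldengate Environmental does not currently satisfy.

1. spill-response drill 79 days ago vs limit 90 → met
2. notices of violation open 2 ≤ 3 → met
3. route audit 688 days ago vs limit 730 → met
4. landfill permit verification 87 days ago vs limit 120 → met
5. drivers with hazwaste endorsement 12 ≥ 6 → met
6. condition 'accepts hazardous waste' does not hold → requirement n/a → met
7. condition 'transports medical waste' holds; vehicles overdue for inspection 4 > 3 → not met
8. condition 'operates a transfer station' holds; closure/post-closure financial assurance $550,000 ≥ $475,000 → met
9. auto liability coverage $1,425,000 ≥ $1,350,000 → met
10. manifest records present → met
11. vehicle leak inspection 117 days ago vs limit 120 → met
12. driver safety training 27 days ago vs limit 30 → met
Not met: 7

7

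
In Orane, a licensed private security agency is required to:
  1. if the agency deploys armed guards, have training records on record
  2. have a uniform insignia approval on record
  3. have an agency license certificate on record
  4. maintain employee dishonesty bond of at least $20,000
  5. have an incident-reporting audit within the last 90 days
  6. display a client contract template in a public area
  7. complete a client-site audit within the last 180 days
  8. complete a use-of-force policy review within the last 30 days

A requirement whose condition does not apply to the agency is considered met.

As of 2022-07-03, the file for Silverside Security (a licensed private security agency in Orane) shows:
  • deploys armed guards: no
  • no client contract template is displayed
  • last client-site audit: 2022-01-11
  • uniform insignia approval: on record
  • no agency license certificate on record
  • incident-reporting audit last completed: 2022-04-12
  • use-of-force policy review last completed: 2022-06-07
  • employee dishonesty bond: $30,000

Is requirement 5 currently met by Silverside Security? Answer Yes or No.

Yes

5. incident-reporting audit 82 days ago vs limit 90 → met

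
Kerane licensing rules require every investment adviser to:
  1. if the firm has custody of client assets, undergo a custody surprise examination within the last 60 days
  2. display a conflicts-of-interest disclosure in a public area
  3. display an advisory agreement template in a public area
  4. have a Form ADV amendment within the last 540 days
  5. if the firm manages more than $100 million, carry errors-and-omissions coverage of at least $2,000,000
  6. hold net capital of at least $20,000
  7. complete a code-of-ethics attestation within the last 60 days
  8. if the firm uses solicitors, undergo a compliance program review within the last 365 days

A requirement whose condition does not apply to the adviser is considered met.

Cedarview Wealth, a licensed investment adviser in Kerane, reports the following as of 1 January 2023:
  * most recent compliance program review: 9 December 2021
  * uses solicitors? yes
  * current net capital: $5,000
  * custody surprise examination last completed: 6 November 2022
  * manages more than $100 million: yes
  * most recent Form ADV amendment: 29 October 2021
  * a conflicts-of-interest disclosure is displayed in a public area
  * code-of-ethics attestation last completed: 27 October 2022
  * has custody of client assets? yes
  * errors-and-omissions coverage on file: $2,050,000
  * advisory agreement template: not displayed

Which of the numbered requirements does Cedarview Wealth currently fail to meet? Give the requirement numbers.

1. condition 'has custody of client assets' holds; custody surprise examination 56 days ago vs limit 60 → met
2. conflicts-of-interest disclosure present → met
3. advisory agreement template absent → not met
4. Form ADV amendment 429 days ago vs limit 540 → met
5. condition 'manages more than $100 million' holds; errors-and-omissions coverage $2,050,000 ≥ $2,000,000 → met
6. net capital $5,000 < $20,000 → not met
7. code-of-ethics attestation 66 days ago vs limit 60 → not met
8. condition 'uses solicitors' holds; compliance program review 388 days ago vs limit 365 → not met
Not met: 3, 6, 7, 8

3, 6, 7, 8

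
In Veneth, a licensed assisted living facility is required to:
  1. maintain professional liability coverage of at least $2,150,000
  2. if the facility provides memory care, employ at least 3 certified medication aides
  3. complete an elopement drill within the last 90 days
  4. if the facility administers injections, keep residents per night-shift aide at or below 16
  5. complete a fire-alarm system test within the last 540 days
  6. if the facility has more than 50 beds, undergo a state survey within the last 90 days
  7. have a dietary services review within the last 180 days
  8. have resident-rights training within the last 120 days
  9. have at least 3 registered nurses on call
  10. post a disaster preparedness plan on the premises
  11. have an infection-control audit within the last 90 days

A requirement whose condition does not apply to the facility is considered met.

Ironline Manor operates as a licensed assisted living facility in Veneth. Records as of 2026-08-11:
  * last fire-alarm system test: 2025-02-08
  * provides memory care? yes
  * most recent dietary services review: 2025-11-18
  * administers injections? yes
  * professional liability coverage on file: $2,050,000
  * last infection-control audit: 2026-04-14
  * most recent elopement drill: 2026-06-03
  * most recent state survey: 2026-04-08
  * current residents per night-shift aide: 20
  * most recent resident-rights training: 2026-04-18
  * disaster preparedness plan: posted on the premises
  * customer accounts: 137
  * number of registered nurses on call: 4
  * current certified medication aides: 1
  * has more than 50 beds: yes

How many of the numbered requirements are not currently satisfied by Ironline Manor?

7

1. professional liability coverage $2,050,000 < $2,150,000 → not met
2. condition 'provides memory care' holds; certified medication aides 1 < 3 → not met
3. elopement drill 69 days ago vs limit 90 → met
4. condition 'administers injections' holds; residents per night-shift aide 20 > 16 → not met
5. fire-alarm system test 549 days ago vs limit 540 → not met
6. condition 'has more than 50 beds' holds; state survey 125 days ago vs limit 90 → not met
7. dietary services review 266 days ago vs limit 180 → not met
8. resident-rights training 115 days ago vs limit 120 → met
9. registered nurses on call 4 ≥ 3 → met
10. disaster preparedness plan present → met
11. infection-control audit 119 days ago vs limit 90 → not met
Not met: 7 of 11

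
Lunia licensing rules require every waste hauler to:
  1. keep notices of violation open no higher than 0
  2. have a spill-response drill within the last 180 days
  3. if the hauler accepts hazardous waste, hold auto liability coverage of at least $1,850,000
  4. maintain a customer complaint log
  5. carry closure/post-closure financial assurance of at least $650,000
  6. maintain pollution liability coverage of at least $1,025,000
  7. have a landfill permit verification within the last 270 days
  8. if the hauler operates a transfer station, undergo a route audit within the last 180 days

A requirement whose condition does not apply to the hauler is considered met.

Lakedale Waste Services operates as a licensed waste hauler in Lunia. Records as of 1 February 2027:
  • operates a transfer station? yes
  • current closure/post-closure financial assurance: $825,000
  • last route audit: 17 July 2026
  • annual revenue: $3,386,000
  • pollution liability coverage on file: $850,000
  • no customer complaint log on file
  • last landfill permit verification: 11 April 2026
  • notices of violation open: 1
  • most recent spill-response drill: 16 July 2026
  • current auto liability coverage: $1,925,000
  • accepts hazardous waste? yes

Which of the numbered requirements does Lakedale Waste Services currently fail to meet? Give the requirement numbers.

1, 2, 4, 6, 7, 8

1. notices of violation open 1 > 0 → not met
2. spill-response drill 200 days ago vs limit 180 → not met
3. condition 'accepts hazardous waste' holds; auto liability coverage $1,925,000 ≥ $1,850,000 → met
4. customer complaint log absent → not met
5. closure/post-closure financial assurance $825,000 ≥ $650,000 → met
6. pollution liability coverage $850,000 < $1,025,000 → not met
7. landfill permit verification 296 days ago vs limit 270 → not met
8. condition 'operates a transfer station' holds; route audit 199 days ago vs limit 180 → not met
Not met: 1, 2, 4, 6, 7, 8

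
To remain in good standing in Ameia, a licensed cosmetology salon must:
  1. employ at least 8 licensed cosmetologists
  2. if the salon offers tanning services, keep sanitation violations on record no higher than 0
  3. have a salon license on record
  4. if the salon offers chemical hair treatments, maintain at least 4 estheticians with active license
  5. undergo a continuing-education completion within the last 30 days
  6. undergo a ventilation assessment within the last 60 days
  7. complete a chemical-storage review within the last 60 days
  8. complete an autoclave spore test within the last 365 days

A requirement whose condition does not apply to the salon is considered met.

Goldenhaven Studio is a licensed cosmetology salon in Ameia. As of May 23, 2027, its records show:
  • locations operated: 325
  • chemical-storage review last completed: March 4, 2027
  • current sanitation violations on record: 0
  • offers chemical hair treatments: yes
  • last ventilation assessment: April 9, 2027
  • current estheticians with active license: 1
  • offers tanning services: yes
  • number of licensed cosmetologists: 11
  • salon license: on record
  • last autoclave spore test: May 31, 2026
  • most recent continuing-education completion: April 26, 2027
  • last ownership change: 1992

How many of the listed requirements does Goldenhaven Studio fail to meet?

2

1. licensed cosmetologists 11 ≥ 8 → met
2. condition 'offers tanning services' holds; sanitation violations on record 0 ≤ 0 → met
3. salon license present → met
4. condition 'offers chemical hair treatments' holds; estheticians with active license 1 < 4 → not met
5. continuing-education completion 27 days ago vs limit 30 → met
6. ventilation assessment 44 days ago vs limit 60 → met
7. chemical-storage review 80 days ago vs limit 60 → not met
8. autoclave spore test 357 days ago vs limit 365 → met
Not met: 2 of 8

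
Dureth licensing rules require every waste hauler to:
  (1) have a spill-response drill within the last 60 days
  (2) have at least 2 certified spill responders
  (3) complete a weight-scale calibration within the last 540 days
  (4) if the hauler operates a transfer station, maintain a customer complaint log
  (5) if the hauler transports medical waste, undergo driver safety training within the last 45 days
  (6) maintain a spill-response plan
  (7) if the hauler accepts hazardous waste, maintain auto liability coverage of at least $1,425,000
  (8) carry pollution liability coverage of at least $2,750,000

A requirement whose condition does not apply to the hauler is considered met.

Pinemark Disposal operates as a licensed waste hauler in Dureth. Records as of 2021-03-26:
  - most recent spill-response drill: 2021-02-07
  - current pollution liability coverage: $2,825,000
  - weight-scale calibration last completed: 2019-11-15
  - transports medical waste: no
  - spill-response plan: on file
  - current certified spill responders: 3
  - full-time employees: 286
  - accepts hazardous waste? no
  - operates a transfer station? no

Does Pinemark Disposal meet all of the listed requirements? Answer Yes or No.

Yes

1. spill-response drill 47 days ago vs limit 60 → met
2. certified spill responders 3 ≥ 2 → met
3. weight-scale calibration 497 days ago vs limit 540 → met
4. condition 'operates a transfer station' does not hold → requirement n/a → met
5. condition 'transports medical waste' does not hold → requirement n/a → met
6. spill-response plan present → met
7. condition 'accepts hazardous waste' does not hold → requirement n/a → met
8. pollution liability coverage $2,825,000 ≥ $2,750,000 → met
All met.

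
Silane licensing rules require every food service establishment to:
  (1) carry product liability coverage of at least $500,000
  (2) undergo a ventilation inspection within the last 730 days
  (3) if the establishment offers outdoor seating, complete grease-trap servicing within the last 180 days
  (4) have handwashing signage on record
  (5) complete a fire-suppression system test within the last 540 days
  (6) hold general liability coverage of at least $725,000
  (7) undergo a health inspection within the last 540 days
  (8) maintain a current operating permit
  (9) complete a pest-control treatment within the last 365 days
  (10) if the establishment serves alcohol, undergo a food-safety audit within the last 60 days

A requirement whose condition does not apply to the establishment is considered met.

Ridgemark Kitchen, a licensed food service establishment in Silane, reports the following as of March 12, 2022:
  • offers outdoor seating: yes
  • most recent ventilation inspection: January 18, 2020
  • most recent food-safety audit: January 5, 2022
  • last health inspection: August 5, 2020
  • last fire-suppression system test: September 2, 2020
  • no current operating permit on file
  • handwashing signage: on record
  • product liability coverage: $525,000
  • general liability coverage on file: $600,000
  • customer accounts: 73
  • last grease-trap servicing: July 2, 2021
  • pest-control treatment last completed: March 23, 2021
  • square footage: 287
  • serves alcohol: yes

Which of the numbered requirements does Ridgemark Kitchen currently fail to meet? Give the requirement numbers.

2, 3, 5, 6, 7, 8, 10

1. product liability coverage $525,000 ≥ $500,000 → met
2. ventilation inspection 784 days ago vs limit 730 → not met
3. condition 'offers outdoor seating' holds; grease-trap servicing 253 days ago vs limit 180 → not met
4. handwashing signage present → met
5. fire-suppression system test 556 days ago vs limit 540 → not met
6. general liability coverage $600,000 < $725,000 → not met
7. health inspection 584 days ago vs limit 540 → not met
8. current operating permit absent → not met
9. pest-control treatment 354 days ago vs limit 365 → met
10. condition 'serves alcohol' holds; food-safety audit 66 days ago vs limit 60 → not met
Not met: 2, 3, 5, 6, 7, 8, 10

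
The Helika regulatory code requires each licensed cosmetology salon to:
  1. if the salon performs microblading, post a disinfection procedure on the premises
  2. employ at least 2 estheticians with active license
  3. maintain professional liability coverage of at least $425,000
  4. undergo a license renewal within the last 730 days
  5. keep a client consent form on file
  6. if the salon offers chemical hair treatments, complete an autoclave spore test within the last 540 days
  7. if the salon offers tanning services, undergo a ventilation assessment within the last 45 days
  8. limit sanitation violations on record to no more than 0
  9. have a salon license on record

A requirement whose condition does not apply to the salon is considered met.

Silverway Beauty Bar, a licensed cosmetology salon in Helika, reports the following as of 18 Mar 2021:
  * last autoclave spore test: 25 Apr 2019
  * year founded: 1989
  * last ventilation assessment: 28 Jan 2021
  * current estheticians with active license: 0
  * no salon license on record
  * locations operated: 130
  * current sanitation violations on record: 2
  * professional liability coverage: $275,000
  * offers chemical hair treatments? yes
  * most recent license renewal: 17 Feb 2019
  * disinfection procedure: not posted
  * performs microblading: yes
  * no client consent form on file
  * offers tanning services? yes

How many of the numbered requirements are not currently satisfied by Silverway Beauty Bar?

9

1. condition 'performs microblading' holds; disinfection procedure absent → not met
2. estheticians with active license 0 < 2 → not met
3. professional liability coverage $275,000 < $425,000 → not met
4. license renewal 760 days ago vs limit 730 → not met
5. client consent form absent → not met
6. condition 'offers chemical hair treatments' holds; autoclave spore test 693 days ago vs limit 540 → not met
7. condition 'offers tanning services' holds; ventilation assessment 49 days ago vs limit 45 → not met
8. sanitation violations on record 2 > 0 → not met
9. salon license absent → not met
Not met: 9 of 9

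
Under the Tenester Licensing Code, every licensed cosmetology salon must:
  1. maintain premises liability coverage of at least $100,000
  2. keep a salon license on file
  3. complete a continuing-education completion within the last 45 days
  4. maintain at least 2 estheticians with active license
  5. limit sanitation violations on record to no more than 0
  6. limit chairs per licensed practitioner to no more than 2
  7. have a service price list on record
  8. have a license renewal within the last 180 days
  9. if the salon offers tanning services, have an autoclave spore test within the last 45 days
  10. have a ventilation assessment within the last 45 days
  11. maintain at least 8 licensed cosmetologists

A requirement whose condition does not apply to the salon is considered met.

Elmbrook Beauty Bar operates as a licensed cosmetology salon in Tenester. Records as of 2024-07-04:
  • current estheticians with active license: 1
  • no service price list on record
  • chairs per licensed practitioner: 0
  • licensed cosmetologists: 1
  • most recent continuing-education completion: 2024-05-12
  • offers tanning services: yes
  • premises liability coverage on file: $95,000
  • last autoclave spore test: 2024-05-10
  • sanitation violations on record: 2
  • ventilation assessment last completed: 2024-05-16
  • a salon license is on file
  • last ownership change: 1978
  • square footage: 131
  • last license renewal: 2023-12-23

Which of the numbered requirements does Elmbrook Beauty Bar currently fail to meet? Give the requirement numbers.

1, 3, 4, 5, 7, 8, 9, 10, 11

1. premises liability coverage $95,000 < $100,000 → not met
2. salon license present → met
3. continuing-education completion 53 days ago vs limit 45 → not met
4. estheticians with active license 1 < 2 → not met
5. sanitation violations on record 2 > 0 → not met
6. chairs per licensed practitioner 0 ≤ 2 → met
7. service price list absent → not met
8. license renewal 194 days ago vs limit 180 → not met
9. condition 'offers tanning services' holds; autoclave spore test 55 days ago vs limit 45 → not met
10. ventilation assessment 49 days ago vs limit 45 → not met
11. licensed cosmetologists 1 < 8 → not met
Not met: 1, 3, 4, 5, 7, 8, 9, 10, 11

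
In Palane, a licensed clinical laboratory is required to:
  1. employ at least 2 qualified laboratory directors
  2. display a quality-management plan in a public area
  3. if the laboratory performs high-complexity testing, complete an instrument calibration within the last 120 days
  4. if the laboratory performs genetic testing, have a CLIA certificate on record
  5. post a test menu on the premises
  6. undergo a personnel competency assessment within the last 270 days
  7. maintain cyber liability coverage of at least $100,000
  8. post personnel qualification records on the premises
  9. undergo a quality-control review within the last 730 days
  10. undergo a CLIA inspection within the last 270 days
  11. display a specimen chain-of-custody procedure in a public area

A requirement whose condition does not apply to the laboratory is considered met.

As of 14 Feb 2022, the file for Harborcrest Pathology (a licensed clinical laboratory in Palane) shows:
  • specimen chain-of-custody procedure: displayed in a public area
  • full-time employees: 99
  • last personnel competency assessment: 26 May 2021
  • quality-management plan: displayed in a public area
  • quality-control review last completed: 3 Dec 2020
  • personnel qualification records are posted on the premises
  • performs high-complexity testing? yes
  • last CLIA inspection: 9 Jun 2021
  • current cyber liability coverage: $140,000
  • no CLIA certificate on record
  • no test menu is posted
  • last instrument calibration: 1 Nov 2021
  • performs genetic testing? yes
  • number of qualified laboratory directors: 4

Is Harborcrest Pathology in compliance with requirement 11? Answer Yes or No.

Yes

11. specimen chain-of-custody procedure present → met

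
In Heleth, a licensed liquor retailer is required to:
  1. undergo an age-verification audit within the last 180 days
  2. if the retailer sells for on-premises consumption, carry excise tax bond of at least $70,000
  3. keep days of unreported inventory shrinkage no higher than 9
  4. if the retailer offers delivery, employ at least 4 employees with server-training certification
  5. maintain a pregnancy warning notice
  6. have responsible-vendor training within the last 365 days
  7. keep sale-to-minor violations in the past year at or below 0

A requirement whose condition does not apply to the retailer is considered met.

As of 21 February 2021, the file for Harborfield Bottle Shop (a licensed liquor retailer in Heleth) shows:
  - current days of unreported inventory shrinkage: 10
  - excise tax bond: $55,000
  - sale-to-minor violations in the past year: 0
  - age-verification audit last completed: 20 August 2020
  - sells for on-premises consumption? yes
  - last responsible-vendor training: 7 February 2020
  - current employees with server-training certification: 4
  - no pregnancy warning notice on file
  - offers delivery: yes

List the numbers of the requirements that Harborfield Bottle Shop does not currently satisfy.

1, 2, 3, 5, 6

1. age-verification audit 185 days ago vs limit 180 → not met
2. condition 'sells for on-premises consumption' holds; excise tax bond $55,000 < $70,000 → not met
3. days of unreported inventory shrinkage 10 > 9 → not met
4. condition 'offers delivery' holds; employees with server-training certification 4 ≥ 4 → met
5. pregnancy warning notice absent → not met
6. responsible-vendor training 380 days ago vs limit 365 → not met
7. sale-to-minor violations in the past year 0 ≤ 0 → met
Not met: 1, 2, 3, 5, 6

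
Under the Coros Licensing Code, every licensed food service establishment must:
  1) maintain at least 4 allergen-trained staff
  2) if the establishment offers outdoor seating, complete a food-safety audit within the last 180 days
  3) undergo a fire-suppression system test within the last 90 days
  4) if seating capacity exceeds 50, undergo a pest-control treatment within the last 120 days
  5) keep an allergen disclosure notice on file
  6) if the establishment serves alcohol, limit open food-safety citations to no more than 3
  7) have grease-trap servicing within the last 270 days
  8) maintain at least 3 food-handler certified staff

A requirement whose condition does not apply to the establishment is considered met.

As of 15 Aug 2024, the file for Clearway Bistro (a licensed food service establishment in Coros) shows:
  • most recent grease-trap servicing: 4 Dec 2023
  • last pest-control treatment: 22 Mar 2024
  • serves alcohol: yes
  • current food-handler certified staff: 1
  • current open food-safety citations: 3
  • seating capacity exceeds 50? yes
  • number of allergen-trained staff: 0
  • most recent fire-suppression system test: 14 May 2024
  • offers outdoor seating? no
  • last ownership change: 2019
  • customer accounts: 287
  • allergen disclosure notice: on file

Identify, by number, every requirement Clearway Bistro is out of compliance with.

1, 3, 4, 8

1. allergen-trained staff 0 < 4 → not met
2. condition 'offers outdoor seating' does not hold → requirement n/a → met
3. fire-suppression system test 93 days ago vs limit 90 → not met
4. condition 'seating capacity exceeds 50' holds; pest-control treatment 146 days ago vs limit 120 → not met
5. allergen disclosure notice present → met
6. condition 'serves alcohol' holds; open food-safety citations 3 ≤ 3 → met
7. grease-trap servicing 255 days ago vs limit 270 → met
8. food-handler certified staff 1 < 3 → not met
Not met: 1, 3, 4, 8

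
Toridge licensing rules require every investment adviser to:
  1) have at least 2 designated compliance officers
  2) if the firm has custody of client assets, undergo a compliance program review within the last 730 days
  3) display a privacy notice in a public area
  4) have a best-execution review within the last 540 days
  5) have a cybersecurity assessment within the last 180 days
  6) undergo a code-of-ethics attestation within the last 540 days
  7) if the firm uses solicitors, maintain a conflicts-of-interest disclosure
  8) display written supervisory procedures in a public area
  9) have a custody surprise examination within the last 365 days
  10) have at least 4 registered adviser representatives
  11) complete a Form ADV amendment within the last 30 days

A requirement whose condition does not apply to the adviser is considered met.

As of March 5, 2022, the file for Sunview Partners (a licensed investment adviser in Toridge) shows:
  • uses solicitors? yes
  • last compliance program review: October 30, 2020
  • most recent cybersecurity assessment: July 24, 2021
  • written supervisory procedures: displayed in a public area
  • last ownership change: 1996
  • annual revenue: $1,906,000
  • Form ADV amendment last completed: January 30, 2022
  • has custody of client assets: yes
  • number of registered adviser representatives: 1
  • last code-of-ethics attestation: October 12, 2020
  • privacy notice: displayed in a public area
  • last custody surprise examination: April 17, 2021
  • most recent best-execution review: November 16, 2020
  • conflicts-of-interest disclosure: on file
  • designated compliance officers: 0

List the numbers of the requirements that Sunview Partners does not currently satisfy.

1. designated compliance officers 0 < 2 → not met
2. condition 'has custody of client assets' holds; compliance program review 491 days ago vs limit 730 → met
3. privacy notice present → met
4. best-execution review 474 days ago vs limit 540 → met
5. cybersecurity assessment 224 days ago vs limit 180 → not met
6. code-of-ethics attestation 509 days ago vs limit 540 → met
7. condition 'uses solicitors' holds; conflicts-of-interest disclosure present → met
8. written supervisory procedures present → met
9. custody surprise examination 322 days ago vs limit 365 → met
10. registered adviser representatives 1 < 4 → not met
11. Form ADV amendment 34 days ago vs limit 30 → not met
Not met: 1, 5, 10, 11

1, 5, 10, 11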